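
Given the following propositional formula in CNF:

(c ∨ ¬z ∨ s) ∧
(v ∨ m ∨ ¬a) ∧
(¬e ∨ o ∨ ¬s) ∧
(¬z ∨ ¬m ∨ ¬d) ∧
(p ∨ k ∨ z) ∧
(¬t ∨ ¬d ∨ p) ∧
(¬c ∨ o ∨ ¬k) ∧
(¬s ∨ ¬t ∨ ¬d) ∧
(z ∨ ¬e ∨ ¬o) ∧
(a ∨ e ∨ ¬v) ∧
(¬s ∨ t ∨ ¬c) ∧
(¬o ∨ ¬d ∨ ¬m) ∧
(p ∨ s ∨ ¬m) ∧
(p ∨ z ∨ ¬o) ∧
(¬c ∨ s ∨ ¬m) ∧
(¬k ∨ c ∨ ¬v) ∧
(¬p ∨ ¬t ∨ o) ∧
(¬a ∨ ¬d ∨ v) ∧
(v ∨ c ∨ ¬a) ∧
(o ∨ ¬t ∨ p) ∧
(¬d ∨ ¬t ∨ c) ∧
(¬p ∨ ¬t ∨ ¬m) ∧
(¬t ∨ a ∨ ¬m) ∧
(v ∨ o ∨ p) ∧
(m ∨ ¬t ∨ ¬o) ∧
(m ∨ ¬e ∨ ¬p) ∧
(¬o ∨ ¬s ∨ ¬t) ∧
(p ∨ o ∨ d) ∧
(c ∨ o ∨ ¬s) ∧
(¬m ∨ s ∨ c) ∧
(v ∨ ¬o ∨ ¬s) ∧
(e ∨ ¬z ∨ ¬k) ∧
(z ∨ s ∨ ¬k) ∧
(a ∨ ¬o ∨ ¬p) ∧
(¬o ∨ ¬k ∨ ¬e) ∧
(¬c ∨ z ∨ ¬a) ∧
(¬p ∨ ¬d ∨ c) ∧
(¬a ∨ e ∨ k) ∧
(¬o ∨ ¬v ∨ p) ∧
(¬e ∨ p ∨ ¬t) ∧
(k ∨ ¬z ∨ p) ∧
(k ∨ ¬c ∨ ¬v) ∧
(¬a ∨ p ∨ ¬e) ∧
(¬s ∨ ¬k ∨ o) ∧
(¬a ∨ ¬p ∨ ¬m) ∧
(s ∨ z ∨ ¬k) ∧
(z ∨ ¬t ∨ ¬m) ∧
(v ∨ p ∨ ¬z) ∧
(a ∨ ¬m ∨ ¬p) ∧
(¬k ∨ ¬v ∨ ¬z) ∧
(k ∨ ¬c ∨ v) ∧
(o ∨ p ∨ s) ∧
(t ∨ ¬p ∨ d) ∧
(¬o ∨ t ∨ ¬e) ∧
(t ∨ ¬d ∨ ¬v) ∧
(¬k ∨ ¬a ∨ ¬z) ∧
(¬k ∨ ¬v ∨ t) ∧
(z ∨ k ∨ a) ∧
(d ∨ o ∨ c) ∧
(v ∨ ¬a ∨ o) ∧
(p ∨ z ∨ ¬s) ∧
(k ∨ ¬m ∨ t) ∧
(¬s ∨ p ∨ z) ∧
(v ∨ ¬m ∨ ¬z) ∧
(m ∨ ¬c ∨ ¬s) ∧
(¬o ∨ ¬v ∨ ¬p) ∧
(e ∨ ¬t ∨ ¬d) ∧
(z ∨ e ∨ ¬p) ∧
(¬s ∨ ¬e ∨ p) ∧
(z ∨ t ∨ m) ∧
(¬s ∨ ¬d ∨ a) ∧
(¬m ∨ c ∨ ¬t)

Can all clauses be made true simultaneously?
No

No, the formula is not satisfiable.

No assignment of truth values to the variables can make all 72 clauses true simultaneously.

The formula is UNSAT (unsatisfiable).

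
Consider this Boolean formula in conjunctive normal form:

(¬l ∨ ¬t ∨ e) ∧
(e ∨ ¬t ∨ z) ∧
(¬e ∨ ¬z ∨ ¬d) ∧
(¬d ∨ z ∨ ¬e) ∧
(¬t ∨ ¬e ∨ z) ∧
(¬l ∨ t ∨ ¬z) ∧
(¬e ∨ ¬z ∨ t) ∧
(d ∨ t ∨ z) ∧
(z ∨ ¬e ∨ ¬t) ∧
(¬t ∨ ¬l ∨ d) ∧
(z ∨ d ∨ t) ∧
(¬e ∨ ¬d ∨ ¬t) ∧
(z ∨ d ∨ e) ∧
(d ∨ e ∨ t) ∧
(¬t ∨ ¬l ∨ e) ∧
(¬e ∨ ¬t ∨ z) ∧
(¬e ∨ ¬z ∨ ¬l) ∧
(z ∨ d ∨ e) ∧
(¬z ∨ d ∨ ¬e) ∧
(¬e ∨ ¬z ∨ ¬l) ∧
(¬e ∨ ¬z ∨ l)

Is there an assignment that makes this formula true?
Yes

Yes, the formula is satisfiable.

One satisfying assignment is: l=False, d=False, z=True, e=False, t=True

Verification: With this assignment, all 21 clauses evaluate to true.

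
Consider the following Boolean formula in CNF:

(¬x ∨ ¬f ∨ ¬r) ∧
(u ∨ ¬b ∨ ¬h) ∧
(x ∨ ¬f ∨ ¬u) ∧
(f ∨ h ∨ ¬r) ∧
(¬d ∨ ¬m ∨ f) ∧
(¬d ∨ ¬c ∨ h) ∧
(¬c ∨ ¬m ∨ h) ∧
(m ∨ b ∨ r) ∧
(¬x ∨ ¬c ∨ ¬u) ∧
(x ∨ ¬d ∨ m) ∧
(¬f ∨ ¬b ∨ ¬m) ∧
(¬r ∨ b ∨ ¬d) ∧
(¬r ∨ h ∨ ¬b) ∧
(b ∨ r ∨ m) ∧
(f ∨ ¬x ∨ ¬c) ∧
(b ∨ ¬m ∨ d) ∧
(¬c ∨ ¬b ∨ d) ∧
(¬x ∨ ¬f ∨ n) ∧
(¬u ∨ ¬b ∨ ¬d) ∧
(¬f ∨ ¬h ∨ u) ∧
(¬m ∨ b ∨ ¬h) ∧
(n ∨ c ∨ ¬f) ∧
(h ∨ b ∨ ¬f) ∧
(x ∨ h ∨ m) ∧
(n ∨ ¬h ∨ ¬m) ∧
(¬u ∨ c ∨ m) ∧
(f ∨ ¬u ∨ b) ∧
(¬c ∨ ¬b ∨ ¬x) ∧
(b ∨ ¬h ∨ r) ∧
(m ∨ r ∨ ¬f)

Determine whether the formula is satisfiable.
Yes

Yes, the formula is satisfiable.

One satisfying assignment is: u=False, n=False, d=False, h=False, r=False, b=True, c=False, x=True, f=False, m=False

Verification: With this assignment, all 30 clauses evaluate to true.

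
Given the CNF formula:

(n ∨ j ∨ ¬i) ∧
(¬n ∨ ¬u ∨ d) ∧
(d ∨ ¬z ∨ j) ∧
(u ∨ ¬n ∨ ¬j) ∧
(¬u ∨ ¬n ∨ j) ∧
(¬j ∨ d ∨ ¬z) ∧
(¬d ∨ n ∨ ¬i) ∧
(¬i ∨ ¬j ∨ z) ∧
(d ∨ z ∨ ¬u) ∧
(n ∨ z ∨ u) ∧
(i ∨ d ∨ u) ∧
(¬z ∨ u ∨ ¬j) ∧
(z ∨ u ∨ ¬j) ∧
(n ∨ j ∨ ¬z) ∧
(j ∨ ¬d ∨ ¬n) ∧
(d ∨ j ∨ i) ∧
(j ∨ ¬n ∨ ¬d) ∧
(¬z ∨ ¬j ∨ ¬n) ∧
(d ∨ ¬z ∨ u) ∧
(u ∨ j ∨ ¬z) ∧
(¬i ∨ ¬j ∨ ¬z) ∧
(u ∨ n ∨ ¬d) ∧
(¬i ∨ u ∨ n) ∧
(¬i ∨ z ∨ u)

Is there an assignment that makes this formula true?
Yes

Yes, the formula is satisfiable.

One satisfying assignment is: i=False, d=True, j=True, z=False, u=True, n=False

Verification: With this assignment, all 24 clauses evaluate to true.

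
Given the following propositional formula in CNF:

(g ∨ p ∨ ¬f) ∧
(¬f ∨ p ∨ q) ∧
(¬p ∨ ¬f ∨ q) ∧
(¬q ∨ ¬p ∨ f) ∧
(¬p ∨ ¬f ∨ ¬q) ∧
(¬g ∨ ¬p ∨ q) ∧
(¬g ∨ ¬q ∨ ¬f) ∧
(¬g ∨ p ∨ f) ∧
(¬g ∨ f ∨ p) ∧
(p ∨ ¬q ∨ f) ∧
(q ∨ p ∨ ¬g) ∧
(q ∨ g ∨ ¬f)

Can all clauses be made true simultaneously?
Yes

Yes, the formula is satisfiable.

One satisfying assignment is: p=False, f=False, g=False, q=False

Verification: With this assignment, all 12 clauses evaluate to true.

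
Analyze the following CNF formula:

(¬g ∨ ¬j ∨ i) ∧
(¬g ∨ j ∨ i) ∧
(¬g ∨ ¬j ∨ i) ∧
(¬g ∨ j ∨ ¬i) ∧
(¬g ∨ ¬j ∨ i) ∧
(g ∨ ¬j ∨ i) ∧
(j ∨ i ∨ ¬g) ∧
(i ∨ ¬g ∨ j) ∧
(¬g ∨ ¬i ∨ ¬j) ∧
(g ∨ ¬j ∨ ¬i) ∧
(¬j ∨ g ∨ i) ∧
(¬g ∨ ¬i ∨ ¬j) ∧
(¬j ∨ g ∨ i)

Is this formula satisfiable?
Yes

Yes, the formula is satisfiable.

One satisfying assignment is: i=False, j=False, g=False

Verification: With this assignment, all 13 clauses evaluate to true.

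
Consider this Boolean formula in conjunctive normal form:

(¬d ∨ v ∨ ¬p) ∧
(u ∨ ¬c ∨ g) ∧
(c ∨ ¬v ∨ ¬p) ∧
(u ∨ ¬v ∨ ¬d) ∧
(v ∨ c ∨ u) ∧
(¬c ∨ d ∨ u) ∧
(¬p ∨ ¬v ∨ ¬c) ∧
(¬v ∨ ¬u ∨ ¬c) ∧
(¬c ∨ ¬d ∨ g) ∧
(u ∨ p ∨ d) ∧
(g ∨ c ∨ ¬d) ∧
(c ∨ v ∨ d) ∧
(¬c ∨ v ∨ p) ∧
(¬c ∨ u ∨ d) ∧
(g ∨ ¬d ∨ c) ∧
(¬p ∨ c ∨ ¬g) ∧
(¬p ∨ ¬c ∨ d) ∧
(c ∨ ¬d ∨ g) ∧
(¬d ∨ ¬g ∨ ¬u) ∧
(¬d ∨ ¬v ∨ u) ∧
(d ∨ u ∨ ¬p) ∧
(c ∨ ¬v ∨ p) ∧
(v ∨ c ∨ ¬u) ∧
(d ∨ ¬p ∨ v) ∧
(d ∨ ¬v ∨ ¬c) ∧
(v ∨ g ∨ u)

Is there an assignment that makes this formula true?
No

No, the formula is not satisfiable.

No assignment of truth values to the variables can make all 26 clauses true simultaneously.

The formula is UNSAT (unsatisfiable).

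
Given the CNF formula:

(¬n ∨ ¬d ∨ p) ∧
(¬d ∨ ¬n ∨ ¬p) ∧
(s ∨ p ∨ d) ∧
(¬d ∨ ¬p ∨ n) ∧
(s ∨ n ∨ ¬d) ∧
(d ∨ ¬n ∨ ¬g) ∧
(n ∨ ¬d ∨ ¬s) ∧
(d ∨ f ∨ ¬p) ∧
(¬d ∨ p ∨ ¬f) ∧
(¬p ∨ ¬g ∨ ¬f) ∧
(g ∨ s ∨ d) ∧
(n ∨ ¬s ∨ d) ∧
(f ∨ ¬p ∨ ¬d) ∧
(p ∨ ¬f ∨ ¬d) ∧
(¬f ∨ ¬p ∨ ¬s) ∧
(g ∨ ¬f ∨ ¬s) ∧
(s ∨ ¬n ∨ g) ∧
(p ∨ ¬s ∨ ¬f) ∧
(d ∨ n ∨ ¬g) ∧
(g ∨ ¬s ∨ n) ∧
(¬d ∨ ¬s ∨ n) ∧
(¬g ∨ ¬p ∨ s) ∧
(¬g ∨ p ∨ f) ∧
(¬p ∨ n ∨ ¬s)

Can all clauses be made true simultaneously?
Yes

Yes, the formula is satisfiable.

One satisfying assignment is: s=True, n=True, p=False, g=False, d=False, f=False

Verification: With this assignment, all 24 clauses evaluate to true.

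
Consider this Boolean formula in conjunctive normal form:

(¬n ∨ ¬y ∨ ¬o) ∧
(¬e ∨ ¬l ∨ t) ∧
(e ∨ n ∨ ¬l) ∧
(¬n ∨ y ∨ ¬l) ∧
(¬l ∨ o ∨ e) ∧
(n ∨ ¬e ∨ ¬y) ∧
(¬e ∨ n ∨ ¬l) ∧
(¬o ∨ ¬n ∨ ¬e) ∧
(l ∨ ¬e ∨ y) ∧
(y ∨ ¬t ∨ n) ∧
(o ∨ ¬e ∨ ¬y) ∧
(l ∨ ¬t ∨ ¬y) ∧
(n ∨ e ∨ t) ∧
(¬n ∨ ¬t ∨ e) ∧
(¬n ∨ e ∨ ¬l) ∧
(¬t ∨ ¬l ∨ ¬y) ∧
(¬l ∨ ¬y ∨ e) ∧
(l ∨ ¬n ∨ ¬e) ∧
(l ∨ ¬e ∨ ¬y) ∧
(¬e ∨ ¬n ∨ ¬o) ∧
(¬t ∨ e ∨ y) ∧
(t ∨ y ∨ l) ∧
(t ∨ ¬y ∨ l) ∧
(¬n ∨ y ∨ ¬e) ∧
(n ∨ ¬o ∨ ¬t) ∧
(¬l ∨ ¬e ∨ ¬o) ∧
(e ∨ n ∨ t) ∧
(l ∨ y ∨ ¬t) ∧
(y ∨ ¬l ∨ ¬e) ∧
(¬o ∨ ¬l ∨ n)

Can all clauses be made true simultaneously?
No

No, the formula is not satisfiable.

No assignment of truth values to the variables can make all 30 clauses true simultaneously.

The formula is UNSAT (unsatisfiable).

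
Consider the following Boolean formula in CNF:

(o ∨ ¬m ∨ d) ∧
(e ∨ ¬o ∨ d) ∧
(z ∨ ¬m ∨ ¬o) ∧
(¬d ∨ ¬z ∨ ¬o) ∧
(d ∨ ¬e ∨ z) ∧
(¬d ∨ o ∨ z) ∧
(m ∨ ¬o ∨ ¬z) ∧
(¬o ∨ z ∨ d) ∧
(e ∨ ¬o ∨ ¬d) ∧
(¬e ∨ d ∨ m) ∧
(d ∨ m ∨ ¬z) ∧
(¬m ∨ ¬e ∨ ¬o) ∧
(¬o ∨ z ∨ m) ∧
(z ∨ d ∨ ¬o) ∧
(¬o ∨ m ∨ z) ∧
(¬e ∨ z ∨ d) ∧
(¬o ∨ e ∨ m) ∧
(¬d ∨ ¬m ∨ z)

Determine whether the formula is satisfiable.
Yes

Yes, the formula is satisfiable.

One satisfying assignment is: d=False, e=False, o=False, z=False, m=False

Verification: With this assignment, all 18 clauses evaluate to true.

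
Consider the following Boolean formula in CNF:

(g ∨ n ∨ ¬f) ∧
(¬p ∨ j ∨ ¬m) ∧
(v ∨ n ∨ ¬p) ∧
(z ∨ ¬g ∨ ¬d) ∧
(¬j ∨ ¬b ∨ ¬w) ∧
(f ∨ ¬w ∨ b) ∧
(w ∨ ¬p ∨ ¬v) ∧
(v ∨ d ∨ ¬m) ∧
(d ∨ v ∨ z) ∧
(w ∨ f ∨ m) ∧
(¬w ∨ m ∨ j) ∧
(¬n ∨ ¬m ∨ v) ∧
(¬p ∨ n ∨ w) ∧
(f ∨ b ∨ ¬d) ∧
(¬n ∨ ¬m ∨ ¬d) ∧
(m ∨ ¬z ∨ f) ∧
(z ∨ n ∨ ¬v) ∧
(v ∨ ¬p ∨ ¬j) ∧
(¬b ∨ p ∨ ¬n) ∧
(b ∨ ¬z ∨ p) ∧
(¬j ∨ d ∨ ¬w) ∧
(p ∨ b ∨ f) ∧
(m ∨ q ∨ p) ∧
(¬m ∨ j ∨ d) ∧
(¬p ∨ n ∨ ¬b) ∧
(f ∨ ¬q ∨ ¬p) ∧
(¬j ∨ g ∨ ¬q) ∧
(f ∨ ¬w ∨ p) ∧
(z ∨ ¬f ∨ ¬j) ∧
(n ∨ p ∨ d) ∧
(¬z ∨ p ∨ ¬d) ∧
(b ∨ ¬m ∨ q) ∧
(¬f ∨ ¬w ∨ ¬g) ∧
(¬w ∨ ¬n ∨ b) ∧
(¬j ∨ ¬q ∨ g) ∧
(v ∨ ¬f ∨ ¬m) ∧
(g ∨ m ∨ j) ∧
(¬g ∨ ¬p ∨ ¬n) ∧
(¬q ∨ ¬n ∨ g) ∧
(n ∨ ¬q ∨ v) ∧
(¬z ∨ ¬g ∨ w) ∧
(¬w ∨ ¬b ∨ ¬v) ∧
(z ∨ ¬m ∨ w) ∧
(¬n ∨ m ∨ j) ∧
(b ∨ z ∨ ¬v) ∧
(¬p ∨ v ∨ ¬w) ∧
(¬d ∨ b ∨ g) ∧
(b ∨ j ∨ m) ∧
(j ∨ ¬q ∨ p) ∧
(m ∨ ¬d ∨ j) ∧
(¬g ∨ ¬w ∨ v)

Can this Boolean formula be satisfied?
No

No, the formula is not satisfiable.

No assignment of truth values to the variables can make all 51 clauses true simultaneously.

The formula is UNSAT (unsatisfiable).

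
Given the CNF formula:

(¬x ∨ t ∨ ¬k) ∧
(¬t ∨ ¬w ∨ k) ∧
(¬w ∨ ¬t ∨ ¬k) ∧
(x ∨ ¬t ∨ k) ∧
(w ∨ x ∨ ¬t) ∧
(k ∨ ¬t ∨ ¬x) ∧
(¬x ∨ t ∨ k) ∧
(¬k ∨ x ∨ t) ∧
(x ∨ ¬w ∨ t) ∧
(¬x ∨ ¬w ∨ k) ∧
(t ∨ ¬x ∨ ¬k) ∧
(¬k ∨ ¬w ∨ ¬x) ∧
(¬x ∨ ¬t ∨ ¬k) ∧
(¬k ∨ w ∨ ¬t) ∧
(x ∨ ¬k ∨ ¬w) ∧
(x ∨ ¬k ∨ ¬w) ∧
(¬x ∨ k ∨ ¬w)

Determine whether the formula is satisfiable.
Yes

Yes, the formula is satisfiable.

One satisfying assignment is: t=False, w=False, x=False, k=False

Verification: With this assignment, all 17 clauses evaluate to true.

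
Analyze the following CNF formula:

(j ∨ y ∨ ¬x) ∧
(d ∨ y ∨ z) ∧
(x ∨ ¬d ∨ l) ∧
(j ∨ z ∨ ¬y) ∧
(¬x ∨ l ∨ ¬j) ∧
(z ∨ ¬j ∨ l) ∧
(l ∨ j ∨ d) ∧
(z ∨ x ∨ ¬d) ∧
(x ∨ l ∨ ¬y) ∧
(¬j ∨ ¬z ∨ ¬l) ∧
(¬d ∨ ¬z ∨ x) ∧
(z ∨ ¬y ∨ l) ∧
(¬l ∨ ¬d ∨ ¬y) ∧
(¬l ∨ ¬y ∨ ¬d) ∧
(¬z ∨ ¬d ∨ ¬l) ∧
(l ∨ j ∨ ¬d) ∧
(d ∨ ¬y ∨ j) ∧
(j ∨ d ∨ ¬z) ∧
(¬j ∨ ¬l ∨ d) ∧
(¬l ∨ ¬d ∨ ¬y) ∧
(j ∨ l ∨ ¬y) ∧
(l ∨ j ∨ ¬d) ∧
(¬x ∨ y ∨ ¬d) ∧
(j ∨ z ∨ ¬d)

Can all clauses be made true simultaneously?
Yes

Yes, the formula is satisfiable.

One satisfying assignment is: y=False, j=True, z=True, l=False, d=False, x=False

Verification: With this assignment, all 24 clauses evaluate to true.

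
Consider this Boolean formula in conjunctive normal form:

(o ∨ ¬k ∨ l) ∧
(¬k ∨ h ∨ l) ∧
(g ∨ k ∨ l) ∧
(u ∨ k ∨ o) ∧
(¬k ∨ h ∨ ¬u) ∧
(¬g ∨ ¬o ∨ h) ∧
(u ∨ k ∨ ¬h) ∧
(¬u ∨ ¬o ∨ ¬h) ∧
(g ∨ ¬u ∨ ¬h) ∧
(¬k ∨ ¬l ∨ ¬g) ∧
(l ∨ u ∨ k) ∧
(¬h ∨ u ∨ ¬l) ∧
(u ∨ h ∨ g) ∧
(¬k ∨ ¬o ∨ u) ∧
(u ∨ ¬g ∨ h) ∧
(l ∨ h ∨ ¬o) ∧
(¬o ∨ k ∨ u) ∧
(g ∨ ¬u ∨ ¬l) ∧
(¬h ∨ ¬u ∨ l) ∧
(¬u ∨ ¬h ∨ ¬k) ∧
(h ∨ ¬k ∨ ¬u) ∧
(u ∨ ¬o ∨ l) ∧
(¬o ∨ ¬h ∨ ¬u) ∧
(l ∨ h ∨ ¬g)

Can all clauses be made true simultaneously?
Yes

Yes, the formula is satisfiable.

One satisfying assignment is: o=False, h=False, u=True, l=True, g=True, k=False

Verification: With this assignment, all 24 clauses evaluate to true.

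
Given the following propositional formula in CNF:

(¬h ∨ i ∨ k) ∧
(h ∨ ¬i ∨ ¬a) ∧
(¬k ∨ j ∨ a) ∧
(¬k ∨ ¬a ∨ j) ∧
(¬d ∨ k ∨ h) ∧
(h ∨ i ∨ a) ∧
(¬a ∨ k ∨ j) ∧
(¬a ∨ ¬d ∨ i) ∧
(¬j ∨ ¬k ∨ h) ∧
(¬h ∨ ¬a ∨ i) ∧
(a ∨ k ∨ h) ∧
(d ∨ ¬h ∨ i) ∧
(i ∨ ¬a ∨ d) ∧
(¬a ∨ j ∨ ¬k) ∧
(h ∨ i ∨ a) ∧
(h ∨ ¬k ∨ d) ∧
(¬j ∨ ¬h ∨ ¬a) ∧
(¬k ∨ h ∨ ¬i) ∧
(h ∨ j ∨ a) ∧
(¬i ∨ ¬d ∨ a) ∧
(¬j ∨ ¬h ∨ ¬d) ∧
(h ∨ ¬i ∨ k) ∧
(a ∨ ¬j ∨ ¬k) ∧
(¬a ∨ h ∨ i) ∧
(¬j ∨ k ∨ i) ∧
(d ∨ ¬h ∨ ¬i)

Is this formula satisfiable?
No

No, the formula is not satisfiable.

No assignment of truth values to the variables can make all 26 clauses true simultaneously.

The formula is UNSAT (unsatisfiable).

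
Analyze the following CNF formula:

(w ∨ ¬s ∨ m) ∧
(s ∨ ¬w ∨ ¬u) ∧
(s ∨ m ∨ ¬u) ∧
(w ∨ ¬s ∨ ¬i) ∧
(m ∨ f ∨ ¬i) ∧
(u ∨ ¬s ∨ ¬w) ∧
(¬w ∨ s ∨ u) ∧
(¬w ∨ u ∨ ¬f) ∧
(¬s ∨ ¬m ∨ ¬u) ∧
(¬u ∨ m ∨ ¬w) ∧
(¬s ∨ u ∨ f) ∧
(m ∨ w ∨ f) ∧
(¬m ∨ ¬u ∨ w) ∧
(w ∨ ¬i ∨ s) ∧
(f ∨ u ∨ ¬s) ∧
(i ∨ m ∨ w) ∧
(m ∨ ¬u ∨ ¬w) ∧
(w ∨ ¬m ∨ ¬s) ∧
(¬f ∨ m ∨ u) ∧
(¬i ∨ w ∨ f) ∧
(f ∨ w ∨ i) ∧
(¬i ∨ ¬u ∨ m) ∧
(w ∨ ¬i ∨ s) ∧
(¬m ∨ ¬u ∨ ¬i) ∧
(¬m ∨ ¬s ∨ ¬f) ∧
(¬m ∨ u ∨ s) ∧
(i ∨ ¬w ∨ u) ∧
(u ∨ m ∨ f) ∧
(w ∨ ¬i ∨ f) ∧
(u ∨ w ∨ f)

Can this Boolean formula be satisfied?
No

No, the formula is not satisfiable.

No assignment of truth values to the variables can make all 30 clauses true simultaneously.

The formula is UNSAT (unsatisfiable).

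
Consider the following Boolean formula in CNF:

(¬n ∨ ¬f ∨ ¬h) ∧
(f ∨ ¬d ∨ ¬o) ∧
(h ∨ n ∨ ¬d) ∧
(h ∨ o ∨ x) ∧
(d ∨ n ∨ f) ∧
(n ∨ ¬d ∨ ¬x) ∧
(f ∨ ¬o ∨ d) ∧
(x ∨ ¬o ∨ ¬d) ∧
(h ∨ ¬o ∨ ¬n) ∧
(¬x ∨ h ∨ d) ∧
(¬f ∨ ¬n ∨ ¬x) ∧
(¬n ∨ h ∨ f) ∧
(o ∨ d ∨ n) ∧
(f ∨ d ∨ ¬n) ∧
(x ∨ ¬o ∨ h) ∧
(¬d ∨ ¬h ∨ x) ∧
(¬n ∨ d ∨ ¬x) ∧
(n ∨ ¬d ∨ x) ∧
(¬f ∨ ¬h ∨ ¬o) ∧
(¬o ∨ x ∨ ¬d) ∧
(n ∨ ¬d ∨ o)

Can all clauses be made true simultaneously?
Yes

Yes, the formula is satisfiable.

One satisfying assignment is: h=True, d=True, n=True, o=False, x=True, f=False

Verification: With this assignment, all 21 clauses evaluate to true.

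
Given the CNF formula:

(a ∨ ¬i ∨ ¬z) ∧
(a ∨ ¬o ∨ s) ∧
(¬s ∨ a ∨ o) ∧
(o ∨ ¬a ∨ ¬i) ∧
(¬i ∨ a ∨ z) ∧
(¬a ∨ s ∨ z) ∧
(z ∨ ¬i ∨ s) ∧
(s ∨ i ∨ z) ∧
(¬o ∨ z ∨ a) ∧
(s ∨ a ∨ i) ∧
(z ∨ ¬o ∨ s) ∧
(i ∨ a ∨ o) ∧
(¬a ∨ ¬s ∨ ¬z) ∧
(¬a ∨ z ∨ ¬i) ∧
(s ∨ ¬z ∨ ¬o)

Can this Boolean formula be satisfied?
Yes

Yes, the formula is satisfiable.

One satisfying assignment is: o=False, i=False, a=True, z=False, s=True

Verification: With this assignment, all 15 clauses evaluate to true.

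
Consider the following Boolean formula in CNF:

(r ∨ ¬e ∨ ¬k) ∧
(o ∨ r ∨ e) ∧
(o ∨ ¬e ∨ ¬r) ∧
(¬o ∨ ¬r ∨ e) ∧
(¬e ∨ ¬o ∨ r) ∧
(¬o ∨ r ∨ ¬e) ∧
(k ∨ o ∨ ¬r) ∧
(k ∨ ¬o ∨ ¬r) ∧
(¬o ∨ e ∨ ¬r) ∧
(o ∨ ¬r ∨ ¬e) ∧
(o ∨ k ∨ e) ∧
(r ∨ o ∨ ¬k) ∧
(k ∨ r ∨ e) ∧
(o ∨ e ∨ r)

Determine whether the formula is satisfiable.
Yes

Yes, the formula is satisfiable.

One satisfying assignment is: r=False, k=False, e=True, o=False

Verification: With this assignment, all 14 clauses evaluate to true.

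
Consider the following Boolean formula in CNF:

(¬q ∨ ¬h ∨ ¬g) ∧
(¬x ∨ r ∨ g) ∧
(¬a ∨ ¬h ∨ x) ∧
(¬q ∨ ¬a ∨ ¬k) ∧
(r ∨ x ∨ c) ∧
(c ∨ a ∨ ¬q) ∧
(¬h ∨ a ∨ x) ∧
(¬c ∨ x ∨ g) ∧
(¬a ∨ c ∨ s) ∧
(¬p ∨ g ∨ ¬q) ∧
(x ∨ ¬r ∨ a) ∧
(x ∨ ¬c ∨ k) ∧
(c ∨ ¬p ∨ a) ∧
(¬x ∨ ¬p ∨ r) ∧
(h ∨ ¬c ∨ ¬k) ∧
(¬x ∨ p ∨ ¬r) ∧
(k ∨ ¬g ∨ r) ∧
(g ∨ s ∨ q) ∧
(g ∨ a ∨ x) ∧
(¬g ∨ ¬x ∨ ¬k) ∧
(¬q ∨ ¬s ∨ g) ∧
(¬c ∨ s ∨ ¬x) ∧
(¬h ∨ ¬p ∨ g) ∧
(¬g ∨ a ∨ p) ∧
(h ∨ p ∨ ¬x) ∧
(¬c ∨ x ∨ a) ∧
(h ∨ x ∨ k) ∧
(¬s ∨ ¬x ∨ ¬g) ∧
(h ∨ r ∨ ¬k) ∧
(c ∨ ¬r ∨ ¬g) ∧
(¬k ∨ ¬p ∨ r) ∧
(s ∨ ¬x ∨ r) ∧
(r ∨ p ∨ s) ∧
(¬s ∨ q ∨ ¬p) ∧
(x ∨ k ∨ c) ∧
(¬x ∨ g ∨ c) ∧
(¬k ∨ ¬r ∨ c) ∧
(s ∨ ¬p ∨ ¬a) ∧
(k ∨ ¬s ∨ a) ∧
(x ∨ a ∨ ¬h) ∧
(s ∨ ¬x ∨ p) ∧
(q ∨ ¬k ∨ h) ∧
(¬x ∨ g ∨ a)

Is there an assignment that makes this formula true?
No

No, the formula is not satisfiable.

No assignment of truth values to the variables can make all 43 clauses true simultaneously.

The formula is UNSAT (unsatisfiable).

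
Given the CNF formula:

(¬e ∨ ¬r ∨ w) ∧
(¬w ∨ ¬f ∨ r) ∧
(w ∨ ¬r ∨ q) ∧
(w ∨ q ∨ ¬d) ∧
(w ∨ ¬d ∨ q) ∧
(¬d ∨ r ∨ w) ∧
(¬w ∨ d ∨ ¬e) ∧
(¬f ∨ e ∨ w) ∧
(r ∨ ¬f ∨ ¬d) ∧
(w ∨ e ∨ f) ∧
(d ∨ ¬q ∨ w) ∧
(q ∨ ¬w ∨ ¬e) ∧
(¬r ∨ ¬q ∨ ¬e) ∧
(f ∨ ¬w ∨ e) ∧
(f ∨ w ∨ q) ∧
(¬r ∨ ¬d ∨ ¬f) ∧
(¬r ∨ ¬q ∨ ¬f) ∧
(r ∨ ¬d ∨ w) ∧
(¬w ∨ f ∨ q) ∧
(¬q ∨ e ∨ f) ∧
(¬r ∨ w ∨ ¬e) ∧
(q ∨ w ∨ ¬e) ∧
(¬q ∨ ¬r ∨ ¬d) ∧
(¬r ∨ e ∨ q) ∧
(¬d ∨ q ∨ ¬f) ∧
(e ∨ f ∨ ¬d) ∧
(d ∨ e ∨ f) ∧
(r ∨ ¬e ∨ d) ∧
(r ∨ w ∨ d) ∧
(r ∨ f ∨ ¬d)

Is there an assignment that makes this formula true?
No

No, the formula is not satisfiable.

No assignment of truth values to the variables can make all 30 clauses true simultaneously.

The formula is UNSAT (unsatisfiable).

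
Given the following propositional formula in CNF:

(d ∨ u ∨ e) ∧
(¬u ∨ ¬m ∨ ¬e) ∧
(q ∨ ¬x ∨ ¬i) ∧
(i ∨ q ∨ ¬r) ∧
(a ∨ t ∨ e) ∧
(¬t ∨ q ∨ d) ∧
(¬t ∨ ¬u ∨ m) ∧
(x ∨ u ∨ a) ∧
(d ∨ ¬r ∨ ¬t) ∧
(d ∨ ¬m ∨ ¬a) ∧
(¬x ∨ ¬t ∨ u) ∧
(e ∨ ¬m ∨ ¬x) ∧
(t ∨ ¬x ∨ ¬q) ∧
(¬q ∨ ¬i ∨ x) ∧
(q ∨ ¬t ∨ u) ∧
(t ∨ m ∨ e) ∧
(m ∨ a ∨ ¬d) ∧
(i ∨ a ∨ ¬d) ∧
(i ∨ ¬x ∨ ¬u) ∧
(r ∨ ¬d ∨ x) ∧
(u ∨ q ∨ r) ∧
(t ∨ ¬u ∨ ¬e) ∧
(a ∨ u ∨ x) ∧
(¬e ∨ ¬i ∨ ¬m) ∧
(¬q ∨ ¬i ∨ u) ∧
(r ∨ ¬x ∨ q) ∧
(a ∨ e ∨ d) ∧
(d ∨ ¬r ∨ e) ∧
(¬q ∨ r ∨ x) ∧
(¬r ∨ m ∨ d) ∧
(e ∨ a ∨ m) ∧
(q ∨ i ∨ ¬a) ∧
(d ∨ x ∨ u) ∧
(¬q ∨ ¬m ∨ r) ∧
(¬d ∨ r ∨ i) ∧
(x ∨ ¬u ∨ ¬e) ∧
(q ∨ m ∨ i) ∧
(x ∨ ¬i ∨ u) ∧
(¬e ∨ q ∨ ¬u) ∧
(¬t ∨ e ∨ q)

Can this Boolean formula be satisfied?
Yes

Yes, the formula is satisfiable.

One satisfying assignment is: i=False, q=True, u=False, m=True, a=True, t=True, r=True, x=False, d=True, e=False

Verification: With this assignment, all 40 clauses evaluate to true.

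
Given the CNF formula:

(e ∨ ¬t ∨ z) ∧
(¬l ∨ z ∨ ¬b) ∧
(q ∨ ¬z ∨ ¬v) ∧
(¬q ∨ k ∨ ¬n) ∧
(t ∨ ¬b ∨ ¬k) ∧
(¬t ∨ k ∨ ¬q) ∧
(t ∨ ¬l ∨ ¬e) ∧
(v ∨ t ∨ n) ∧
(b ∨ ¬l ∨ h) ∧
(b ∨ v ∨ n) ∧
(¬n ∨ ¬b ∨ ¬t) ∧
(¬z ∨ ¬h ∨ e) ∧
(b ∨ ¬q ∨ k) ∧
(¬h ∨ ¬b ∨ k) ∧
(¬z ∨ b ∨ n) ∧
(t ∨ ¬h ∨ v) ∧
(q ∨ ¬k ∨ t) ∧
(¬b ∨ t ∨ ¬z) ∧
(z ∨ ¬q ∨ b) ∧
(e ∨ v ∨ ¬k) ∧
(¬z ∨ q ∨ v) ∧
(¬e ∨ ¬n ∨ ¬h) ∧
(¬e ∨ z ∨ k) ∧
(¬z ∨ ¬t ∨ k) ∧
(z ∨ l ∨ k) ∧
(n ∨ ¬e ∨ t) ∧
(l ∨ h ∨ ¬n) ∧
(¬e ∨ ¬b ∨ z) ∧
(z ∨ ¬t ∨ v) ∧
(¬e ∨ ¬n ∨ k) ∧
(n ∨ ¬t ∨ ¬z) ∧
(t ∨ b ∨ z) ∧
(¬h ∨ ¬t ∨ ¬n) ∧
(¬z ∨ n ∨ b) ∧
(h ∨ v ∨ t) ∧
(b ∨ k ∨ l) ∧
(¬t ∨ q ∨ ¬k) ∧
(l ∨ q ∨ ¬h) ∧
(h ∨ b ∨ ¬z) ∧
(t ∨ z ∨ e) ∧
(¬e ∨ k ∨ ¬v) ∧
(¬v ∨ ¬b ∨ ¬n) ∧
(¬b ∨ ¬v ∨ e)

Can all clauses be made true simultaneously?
No

No, the formula is not satisfiable.

No assignment of truth values to the variables can make all 43 clauses true simultaneously.

The formula is UNSAT (unsatisfiable).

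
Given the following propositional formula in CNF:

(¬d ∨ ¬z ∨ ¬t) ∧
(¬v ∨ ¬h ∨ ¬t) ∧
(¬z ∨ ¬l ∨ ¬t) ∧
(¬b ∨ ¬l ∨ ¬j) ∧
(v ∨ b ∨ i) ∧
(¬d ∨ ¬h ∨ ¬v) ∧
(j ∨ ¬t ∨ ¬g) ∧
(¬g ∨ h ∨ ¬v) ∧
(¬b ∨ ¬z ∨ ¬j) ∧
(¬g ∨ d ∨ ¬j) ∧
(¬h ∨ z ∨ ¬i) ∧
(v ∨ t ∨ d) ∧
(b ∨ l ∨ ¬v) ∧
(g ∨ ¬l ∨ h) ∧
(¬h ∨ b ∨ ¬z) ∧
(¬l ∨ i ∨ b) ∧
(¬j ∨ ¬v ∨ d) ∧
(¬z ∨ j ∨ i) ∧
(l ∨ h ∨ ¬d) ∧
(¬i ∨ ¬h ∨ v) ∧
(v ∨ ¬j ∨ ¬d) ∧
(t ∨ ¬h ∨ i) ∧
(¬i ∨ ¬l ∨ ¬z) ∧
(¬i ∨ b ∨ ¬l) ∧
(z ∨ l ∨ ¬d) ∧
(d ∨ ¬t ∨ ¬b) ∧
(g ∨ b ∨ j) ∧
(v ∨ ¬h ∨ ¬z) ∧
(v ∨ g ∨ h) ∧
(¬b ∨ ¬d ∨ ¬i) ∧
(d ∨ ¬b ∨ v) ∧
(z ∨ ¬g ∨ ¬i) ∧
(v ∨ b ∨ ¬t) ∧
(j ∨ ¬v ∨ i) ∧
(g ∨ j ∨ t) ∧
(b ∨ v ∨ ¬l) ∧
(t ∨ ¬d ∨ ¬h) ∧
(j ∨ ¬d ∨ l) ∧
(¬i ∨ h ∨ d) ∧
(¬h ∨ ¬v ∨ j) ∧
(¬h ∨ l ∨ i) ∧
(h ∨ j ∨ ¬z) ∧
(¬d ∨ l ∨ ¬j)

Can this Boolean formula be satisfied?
Yes

Yes, the formula is satisfiable.

One satisfying assignment is: j=False, z=False, i=False, v=False, t=True, g=False, d=True, h=True, l=True, b=True

Verification: With this assignment, all 43 clauses evaluate to true.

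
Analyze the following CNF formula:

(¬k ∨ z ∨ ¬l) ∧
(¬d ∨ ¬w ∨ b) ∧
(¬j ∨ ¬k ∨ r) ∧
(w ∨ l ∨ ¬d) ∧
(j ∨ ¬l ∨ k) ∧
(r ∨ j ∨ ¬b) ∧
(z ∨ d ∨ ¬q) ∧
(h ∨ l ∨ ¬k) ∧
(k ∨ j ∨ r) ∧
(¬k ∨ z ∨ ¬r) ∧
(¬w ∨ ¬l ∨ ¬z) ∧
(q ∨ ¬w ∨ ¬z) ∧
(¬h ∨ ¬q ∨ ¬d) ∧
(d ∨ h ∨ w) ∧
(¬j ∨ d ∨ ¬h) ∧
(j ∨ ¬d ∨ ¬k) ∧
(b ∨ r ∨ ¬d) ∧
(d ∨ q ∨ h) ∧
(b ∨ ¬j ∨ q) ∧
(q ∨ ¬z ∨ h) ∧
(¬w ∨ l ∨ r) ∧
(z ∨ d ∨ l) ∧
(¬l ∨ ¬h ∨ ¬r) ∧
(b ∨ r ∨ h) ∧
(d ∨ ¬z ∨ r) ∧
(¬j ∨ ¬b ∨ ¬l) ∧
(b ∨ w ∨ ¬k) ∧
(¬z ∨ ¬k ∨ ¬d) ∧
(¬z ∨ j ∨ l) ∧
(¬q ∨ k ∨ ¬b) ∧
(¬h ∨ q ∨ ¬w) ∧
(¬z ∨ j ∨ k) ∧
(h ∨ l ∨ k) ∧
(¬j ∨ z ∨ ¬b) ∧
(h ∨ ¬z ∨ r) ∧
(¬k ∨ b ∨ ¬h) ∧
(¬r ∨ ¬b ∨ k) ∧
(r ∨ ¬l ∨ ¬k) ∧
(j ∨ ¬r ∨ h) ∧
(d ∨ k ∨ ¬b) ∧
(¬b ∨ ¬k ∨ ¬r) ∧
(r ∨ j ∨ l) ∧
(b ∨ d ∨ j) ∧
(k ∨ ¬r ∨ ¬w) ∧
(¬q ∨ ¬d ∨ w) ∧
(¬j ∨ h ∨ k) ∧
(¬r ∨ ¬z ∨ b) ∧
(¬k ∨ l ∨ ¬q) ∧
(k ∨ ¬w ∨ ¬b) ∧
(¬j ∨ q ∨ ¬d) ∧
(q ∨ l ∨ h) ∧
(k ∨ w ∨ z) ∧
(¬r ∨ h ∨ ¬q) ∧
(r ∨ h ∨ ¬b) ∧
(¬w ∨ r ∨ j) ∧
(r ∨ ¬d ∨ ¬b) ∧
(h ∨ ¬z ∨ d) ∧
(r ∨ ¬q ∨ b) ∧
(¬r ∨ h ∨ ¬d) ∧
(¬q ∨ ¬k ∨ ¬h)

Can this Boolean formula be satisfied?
No

No, the formula is not satisfiable.

No assignment of truth values to the variables can make all 60 clauses true simultaneously.

The formula is UNSAT (unsatisfiable).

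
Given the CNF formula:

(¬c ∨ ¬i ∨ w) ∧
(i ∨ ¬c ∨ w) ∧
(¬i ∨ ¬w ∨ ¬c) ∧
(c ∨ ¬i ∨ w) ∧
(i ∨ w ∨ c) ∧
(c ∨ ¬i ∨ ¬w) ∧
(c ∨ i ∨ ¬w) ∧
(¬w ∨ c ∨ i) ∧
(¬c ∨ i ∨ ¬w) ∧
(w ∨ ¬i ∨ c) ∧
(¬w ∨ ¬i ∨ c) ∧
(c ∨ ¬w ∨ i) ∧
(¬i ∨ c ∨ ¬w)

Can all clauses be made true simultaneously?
No

No, the formula is not satisfiable.

No assignment of truth values to the variables can make all 13 clauses true simultaneously.

The formula is UNSAT (unsatisfiable).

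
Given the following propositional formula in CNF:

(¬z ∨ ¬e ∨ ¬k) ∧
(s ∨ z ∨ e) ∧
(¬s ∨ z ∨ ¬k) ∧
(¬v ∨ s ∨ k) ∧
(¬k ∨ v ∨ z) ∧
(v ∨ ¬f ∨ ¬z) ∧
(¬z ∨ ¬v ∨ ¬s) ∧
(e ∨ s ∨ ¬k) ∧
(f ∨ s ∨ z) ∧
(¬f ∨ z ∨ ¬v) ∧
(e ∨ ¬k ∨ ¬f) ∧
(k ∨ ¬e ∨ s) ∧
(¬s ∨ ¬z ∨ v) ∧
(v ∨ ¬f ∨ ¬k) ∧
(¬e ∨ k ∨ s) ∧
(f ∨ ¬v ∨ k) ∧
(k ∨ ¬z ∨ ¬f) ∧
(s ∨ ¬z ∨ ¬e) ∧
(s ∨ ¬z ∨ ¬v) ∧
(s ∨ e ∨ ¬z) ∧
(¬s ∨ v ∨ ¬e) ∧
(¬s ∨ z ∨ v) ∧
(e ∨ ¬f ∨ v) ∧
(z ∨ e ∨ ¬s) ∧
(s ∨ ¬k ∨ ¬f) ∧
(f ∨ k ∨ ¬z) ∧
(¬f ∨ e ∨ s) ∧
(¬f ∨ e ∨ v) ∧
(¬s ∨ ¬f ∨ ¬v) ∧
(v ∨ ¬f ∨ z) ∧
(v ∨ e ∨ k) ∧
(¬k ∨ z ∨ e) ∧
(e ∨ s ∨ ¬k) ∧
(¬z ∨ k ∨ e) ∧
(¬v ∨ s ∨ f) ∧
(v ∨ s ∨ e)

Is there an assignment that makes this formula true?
No

No, the formula is not satisfiable.

No assignment of truth values to the variables can make all 36 clauses true simultaneously.

The formula is UNSAT (unsatisfiable).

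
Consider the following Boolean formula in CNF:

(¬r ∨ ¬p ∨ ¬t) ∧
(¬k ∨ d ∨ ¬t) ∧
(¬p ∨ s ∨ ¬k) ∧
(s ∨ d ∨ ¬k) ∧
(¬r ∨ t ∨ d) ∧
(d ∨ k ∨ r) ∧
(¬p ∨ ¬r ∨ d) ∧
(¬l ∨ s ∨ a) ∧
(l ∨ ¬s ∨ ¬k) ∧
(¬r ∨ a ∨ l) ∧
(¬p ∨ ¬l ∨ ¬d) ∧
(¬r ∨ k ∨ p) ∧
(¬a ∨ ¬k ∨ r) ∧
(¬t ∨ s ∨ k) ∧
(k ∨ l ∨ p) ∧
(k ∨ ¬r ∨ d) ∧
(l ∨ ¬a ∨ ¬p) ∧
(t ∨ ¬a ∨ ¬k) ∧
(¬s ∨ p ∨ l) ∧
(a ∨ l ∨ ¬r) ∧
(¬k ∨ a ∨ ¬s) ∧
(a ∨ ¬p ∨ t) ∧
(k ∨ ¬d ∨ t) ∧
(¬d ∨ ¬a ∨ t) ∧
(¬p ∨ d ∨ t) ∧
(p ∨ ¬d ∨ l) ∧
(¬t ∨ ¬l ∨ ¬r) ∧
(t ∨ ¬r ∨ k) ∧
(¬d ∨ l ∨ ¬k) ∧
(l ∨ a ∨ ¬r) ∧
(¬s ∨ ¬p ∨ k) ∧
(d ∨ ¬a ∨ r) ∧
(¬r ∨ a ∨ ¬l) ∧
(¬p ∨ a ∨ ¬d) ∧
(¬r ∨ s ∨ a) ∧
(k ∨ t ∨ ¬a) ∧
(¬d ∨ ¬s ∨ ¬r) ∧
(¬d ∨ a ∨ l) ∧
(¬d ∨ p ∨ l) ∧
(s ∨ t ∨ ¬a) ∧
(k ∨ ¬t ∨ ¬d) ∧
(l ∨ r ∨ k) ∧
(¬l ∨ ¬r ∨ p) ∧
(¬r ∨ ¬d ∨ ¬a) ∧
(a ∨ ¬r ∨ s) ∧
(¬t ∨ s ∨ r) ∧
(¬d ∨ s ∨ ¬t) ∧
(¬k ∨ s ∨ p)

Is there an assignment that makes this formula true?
No

No, the formula is not satisfiable.

No assignment of truth values to the variables can make all 48 clauses true simultaneously.

The formula is UNSAT (unsatisfiable).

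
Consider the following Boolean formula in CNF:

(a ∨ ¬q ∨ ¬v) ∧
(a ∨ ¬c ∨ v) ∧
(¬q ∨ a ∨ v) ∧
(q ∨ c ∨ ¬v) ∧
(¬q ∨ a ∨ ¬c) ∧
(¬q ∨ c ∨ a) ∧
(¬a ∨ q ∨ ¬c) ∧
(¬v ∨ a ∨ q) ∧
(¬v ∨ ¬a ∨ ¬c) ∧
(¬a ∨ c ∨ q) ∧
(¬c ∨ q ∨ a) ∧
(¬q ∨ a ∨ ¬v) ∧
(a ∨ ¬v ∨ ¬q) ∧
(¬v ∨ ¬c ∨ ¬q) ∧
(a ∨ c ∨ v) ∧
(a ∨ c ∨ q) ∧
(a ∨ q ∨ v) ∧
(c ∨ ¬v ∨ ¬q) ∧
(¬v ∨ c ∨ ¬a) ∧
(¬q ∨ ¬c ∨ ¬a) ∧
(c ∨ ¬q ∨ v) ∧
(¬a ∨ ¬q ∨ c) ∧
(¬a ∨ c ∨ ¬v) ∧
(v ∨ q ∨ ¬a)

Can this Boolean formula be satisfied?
No

No, the formula is not satisfiable.

No assignment of truth values to the variables can make all 24 clauses true simultaneously.

The formula is UNSAT (unsatisfiable).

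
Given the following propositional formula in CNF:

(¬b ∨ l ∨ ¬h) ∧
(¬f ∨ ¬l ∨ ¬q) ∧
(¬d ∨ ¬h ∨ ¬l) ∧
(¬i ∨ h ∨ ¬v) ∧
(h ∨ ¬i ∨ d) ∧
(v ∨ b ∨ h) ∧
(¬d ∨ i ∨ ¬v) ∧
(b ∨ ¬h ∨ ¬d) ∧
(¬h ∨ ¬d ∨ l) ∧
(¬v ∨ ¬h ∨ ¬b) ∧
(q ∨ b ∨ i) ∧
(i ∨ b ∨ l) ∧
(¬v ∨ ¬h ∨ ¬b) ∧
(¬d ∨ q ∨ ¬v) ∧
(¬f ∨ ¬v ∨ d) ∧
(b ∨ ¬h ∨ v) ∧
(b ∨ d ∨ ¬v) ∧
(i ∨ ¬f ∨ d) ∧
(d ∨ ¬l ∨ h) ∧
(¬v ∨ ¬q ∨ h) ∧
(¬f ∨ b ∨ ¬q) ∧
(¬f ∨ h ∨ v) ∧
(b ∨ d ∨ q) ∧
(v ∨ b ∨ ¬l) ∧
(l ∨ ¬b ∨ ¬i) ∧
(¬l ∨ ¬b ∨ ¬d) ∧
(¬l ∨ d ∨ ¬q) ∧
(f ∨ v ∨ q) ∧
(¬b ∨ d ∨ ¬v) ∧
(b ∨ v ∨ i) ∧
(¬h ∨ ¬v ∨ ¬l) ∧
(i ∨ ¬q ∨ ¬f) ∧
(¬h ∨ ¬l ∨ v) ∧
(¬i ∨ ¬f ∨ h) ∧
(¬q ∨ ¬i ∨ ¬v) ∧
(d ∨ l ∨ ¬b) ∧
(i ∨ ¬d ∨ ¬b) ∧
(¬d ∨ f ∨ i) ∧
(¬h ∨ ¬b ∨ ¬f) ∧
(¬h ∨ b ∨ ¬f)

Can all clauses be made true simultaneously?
No

No, the formula is not satisfiable.

No assignment of truth values to the variables can make all 40 clauses true simultaneously.

The formula is UNSAT (unsatisfiable).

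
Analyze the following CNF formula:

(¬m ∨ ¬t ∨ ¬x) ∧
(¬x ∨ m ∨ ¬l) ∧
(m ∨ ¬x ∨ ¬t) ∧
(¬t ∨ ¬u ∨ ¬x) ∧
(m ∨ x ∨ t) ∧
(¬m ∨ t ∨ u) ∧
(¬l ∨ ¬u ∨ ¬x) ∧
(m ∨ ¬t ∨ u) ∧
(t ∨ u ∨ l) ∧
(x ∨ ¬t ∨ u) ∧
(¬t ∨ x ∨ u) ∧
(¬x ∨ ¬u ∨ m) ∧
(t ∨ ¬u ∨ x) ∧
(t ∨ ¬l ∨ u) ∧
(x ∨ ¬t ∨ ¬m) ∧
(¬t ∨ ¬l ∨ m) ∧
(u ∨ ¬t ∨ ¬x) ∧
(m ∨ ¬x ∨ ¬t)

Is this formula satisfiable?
Yes

Yes, the formula is satisfiable.

One satisfying assignment is: m=False, u=True, t=True, l=False, x=False

Verification: With this assignment, all 18 clauses evaluate to true.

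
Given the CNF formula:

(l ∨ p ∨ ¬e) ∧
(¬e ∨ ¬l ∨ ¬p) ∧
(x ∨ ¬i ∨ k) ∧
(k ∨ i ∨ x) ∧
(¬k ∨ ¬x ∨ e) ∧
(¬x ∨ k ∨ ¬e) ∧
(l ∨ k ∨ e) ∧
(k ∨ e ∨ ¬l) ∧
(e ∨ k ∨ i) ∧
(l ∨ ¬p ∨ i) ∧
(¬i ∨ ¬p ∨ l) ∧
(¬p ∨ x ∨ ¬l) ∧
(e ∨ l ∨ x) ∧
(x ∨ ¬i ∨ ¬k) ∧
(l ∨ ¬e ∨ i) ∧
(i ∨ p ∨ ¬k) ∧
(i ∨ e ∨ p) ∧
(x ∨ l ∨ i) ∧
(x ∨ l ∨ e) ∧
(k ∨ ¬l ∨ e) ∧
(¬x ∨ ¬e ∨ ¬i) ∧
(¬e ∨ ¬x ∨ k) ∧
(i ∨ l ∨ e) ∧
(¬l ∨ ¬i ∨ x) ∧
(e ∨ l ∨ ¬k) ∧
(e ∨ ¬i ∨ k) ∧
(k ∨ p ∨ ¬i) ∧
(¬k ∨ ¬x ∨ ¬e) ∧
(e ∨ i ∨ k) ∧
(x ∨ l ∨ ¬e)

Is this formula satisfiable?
No

No, the formula is not satisfiable.

No assignment of truth values to the variables can make all 30 clauses true simultaneously.

The formula is UNSAT (unsatisfiable).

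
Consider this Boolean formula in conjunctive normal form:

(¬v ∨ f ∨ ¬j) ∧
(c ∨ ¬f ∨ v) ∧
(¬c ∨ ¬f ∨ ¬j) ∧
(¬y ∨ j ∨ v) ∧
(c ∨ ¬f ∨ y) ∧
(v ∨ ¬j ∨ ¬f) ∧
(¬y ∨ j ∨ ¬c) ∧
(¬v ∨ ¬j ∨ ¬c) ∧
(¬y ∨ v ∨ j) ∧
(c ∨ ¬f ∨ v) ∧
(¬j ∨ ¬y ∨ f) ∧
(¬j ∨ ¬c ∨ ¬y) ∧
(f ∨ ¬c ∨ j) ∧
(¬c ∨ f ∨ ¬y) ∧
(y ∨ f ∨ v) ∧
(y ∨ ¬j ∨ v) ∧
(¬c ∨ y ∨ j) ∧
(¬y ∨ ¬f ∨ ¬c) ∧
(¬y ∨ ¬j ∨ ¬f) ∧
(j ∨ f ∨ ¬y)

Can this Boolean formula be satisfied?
Yes

Yes, the formula is satisfiable.

One satisfying assignment is: c=False, f=True, j=False, v=True, y=True

Verification: With this assignment, all 20 clauses evaluate to true.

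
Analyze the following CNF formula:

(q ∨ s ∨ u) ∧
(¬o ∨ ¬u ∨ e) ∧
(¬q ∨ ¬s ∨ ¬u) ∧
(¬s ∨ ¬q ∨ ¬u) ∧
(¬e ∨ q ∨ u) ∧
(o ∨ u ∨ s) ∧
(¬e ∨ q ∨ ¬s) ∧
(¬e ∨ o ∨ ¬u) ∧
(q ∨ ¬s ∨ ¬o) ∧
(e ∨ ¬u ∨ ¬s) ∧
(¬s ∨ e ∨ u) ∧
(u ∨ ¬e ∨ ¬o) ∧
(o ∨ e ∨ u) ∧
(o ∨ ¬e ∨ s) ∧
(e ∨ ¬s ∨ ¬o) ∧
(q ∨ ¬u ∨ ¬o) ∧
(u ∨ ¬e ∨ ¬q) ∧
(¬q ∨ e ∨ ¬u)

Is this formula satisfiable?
Yes

Yes, the formula is satisfiable.

One satisfying assignment is: q=True, e=False, s=False, u=False, o=True

Verification: With this assignment, all 18 clauses evaluate to true.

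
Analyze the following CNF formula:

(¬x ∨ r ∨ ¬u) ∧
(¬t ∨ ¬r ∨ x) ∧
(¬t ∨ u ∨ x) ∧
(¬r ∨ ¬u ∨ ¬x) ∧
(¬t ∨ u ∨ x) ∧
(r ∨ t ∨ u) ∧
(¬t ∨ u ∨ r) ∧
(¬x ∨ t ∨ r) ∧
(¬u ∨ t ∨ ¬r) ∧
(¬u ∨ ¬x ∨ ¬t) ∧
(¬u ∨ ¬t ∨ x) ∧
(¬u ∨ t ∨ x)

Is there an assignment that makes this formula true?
Yes

Yes, the formula is satisfiable.

One satisfying assignment is: t=False, x=False, r=True, u=False

Verification: With this assignment, all 12 clauses evaluate to true.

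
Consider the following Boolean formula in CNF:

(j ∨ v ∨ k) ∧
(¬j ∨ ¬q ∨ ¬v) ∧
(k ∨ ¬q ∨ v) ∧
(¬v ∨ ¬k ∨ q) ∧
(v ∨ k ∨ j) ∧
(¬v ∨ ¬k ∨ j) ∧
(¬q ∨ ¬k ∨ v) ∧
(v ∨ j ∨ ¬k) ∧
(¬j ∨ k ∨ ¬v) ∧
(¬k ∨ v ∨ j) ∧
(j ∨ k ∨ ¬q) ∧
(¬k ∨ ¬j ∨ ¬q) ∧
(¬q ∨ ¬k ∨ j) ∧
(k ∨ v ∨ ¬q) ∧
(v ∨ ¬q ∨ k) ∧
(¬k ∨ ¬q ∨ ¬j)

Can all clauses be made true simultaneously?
Yes

Yes, the formula is satisfiable.

One satisfying assignment is: q=False, v=True, k=False, j=False

Verification: With this assignment, all 16 clauses evaluate to true.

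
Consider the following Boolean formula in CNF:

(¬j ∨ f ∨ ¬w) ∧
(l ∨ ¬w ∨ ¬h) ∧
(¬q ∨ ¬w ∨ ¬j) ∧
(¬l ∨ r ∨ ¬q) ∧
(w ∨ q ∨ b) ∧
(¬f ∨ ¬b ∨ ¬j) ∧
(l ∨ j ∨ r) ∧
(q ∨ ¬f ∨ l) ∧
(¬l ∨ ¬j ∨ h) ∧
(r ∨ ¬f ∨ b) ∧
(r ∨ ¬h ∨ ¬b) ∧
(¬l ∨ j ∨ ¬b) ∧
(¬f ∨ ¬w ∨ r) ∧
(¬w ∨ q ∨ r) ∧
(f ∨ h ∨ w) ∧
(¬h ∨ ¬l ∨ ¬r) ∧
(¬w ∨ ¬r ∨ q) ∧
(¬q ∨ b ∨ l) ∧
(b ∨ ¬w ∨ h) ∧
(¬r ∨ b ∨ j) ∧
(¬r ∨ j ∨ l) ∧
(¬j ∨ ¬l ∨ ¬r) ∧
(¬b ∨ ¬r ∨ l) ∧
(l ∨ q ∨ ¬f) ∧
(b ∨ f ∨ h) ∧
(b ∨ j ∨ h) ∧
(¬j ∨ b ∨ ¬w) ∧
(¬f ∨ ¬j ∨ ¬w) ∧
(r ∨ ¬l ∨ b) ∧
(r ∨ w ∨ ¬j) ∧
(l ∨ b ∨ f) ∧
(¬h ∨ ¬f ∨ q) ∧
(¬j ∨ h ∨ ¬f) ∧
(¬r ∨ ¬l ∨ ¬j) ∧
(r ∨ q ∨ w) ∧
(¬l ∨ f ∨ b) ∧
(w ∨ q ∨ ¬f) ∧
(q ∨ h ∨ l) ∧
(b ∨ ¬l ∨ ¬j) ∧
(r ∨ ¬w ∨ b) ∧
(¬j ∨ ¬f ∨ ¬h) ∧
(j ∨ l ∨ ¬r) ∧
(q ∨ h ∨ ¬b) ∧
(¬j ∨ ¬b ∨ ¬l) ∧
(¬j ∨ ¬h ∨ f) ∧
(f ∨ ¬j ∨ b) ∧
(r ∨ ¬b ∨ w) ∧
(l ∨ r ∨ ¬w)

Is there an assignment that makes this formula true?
No

No, the formula is not satisfiable.

No assignment of truth values to the variables can make all 48 clauses true simultaneously.

The formula is UNSAT (unsatisfiable).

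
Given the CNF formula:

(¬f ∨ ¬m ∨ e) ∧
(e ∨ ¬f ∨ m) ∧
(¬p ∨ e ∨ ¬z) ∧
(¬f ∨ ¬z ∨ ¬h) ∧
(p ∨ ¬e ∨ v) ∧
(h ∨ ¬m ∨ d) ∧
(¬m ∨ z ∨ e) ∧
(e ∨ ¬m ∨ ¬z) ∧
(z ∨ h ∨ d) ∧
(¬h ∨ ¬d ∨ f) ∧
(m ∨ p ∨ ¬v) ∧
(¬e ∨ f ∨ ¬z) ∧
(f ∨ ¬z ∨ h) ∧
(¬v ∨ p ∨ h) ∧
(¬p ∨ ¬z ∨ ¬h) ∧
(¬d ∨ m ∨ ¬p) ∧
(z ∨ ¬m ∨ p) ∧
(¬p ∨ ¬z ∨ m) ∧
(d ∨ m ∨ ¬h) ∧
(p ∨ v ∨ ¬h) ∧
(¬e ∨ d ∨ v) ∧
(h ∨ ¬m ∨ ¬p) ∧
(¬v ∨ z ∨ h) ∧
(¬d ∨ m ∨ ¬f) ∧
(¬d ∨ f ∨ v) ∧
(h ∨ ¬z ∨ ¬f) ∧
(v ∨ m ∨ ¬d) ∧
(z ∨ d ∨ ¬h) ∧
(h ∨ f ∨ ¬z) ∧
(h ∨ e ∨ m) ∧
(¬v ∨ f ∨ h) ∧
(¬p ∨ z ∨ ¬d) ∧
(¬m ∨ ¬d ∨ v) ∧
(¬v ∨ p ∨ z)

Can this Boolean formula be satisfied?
No

No, the formula is not satisfiable.

No assignment of truth values to the variables can make all 34 clauses true simultaneously.

The formula is UNSAT (unsatisfiable).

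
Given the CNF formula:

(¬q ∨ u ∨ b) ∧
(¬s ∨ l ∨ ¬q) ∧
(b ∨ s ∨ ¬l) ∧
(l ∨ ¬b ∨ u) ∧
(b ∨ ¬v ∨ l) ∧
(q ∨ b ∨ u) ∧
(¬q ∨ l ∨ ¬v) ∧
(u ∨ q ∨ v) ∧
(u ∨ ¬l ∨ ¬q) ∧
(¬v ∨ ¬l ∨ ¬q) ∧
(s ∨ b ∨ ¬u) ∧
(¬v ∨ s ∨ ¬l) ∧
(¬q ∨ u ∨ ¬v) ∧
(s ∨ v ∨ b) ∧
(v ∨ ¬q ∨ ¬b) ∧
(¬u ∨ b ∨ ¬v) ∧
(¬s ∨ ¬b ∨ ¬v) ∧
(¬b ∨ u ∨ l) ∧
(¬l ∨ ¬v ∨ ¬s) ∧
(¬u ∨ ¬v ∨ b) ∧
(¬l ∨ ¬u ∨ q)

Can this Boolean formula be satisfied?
Yes

Yes, the formula is satisfiable.

One satisfying assignment is: l=False, u=True, v=False, s=False, b=True, q=False

Verification: With this assignment, all 21 clauses evaluate to true.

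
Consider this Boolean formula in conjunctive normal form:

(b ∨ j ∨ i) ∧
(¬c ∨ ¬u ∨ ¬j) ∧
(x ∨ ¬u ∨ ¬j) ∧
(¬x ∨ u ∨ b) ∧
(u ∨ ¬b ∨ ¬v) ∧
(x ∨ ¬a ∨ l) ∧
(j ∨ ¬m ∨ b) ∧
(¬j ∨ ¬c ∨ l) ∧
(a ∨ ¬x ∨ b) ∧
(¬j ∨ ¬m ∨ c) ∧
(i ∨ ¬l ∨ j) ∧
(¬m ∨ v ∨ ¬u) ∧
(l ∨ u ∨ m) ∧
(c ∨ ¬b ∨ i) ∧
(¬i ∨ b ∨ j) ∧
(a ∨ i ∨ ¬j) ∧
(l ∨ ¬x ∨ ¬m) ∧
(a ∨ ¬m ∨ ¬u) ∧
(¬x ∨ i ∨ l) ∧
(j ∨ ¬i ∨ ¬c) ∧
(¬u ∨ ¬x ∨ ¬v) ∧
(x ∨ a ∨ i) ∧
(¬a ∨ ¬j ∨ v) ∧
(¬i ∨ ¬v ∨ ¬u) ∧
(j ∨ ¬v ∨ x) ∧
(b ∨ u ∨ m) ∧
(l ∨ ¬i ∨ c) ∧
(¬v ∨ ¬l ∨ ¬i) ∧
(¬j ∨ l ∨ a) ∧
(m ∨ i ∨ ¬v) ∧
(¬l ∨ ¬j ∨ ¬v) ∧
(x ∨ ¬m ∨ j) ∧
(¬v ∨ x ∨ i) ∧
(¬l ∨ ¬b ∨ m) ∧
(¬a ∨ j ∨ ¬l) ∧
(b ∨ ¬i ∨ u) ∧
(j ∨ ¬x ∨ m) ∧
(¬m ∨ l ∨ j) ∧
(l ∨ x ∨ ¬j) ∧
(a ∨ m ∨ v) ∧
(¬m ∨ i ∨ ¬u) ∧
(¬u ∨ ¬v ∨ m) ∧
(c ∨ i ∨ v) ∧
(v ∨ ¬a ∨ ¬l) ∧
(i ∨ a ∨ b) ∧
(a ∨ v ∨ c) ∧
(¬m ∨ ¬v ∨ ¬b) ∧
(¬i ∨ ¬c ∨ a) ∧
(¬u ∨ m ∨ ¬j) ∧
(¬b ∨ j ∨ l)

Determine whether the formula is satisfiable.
No

No, the formula is not satisfiable.

No assignment of truth values to the variables can make all 50 clauses true simultaneously.

The formula is UNSAT (unsatisfiable).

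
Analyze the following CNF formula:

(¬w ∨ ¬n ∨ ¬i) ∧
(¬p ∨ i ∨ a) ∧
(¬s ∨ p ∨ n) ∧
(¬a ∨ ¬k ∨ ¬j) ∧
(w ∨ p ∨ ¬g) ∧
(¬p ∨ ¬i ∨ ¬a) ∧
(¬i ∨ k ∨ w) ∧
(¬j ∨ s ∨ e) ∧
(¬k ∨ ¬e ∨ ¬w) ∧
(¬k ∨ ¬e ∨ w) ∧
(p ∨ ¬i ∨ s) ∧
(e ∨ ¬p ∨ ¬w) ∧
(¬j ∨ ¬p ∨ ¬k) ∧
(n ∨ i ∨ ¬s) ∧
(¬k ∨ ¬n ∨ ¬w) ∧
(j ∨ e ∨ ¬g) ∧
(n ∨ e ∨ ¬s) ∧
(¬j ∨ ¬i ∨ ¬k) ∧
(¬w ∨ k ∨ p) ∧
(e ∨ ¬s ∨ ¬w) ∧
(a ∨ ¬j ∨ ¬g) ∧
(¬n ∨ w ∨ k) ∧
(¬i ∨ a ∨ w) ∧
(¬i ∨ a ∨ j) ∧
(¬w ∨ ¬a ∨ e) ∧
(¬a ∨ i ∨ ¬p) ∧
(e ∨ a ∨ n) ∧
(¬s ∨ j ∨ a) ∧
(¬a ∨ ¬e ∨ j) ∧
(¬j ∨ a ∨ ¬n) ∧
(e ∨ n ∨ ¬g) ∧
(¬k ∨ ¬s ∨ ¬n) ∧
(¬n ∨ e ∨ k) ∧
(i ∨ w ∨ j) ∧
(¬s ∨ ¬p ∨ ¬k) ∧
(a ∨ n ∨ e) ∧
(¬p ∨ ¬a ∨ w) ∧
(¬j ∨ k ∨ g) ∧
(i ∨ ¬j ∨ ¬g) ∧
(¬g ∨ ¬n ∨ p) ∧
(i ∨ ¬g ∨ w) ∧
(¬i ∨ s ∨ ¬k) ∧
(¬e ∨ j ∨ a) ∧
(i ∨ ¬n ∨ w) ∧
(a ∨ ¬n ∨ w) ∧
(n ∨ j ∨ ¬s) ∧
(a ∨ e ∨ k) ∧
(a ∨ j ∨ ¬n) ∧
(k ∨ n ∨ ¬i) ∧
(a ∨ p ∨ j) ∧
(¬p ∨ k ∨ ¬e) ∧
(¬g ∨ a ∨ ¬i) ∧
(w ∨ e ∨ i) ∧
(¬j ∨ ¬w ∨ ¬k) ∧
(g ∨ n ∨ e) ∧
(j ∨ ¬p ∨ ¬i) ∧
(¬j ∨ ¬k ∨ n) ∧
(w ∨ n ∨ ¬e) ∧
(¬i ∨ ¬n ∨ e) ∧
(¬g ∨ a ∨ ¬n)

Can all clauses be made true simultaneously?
No

No, the formula is not satisfiable.

No assignment of truth values to the variables can make all 60 clauses true simultaneously.

The formula is UNSAT (unsatisfiable).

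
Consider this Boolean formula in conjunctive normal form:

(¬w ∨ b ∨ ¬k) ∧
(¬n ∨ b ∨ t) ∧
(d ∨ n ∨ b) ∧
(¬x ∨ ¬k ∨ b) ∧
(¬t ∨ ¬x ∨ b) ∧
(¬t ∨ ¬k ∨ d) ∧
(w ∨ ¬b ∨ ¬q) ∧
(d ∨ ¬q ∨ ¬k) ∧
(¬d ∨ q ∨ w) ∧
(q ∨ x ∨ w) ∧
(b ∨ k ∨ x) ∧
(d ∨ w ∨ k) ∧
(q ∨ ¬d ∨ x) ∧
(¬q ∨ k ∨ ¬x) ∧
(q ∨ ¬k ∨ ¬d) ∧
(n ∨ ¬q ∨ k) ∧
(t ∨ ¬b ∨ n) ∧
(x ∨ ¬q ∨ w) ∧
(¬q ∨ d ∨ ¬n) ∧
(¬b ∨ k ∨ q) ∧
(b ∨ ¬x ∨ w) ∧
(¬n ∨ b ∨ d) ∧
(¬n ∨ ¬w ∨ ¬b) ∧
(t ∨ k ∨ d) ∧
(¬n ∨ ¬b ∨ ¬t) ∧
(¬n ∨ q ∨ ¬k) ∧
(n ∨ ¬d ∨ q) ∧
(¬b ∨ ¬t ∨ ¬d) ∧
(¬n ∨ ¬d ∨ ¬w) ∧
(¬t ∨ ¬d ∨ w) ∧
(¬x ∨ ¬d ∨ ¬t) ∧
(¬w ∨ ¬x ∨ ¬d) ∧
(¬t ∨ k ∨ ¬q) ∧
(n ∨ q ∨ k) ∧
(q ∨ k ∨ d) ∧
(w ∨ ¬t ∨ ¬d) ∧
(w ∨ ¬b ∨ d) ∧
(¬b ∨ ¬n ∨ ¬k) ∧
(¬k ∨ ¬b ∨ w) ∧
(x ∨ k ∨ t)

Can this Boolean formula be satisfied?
No

No, the formula is not satisfiable.

No assignment of truth values to the variables can make all 40 clauses true simultaneously.

The formula is UNSAT (unsatisfiable).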